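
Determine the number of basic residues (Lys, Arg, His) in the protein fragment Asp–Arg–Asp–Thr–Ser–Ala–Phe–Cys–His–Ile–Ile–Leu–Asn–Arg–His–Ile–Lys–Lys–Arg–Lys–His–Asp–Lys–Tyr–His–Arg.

Matching residues: Arg2, His9, Arg14, His15, Lys17, Lys18, Arg19, Lys20, His21, Lys23, His25, Arg26.

12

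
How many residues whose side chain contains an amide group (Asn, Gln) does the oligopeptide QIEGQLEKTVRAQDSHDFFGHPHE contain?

3

Matching residues: Q1, Q5, Q13.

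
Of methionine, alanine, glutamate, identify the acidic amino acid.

The acidic residues are Asp (D) and Glu (E), whose side chains end in a carboxylate group.
Of the listed options, only glutamate belongs to this group.

glutamate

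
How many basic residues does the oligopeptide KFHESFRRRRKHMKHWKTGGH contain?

Lysine (K), arginine (R), and histidine (H) have basic, nitrogen-containing side chains.
Matching residues: K1, H3, R7, R8, R9, R10, K11, H12, K14, H15, K17, H21.

12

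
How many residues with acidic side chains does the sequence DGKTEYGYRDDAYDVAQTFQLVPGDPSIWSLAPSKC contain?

6

The acidic residues are Asp (D) and Glu (E), whose side chains end in a carboxylate group.
Matching residues: D1, E5, D10, D11, D14, D25.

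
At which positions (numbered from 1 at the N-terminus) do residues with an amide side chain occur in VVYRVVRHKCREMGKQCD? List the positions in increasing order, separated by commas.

The amide-side-chain residues are Asn (N) and Gln (Q).
Matching residues: Q16.

16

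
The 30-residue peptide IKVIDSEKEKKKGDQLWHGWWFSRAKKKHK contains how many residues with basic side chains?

K, R, and H are the three residues with basic side chains (ε-amine, guanidinium, and imidazole respectively).
Matching residues: K2, K8, K10, K11, K12, H18, R24, K26, K27, K28, H29, K30.

12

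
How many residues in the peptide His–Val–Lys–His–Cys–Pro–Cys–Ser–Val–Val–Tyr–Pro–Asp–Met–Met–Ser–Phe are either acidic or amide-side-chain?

Acidic: D, E. Amide-side-chain: N, Q.
Acidic residues here: Asp13 (1).
Amide-side-chain residues here: none (0).
The two groups share no amino acid, so total = 1 + 0 = 1.

1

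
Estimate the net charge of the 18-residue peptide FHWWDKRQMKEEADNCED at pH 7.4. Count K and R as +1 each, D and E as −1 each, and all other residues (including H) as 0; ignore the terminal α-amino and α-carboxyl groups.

Positive (K, R): K6, R7, K10 → +3.
Negative (D, E): D5, E11, E12, D14, E17, D18 → −6.
Net charge = (+3) + (−6) = −3.

-3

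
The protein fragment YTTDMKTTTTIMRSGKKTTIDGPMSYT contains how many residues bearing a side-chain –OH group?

S, T, and Y are the three residues with a side-chain hydroxyl.
Matching residues: Y1, T2, T3, T7, T8, T9, T10, S14, T18, T19, S25, Y26, T27.

13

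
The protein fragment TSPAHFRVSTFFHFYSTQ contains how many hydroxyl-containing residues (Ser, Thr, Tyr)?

7

Matching residues: T1, S2, S9, T10, Y15, S16, T17.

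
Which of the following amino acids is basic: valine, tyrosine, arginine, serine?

Lysine (K), arginine (R), and histidine (H) have basic, nitrogen-containing side chains.
Of the listed options, only arginine belongs to this group.

arginine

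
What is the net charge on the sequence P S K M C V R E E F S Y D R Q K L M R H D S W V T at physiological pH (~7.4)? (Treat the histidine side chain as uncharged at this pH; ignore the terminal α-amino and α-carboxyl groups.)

The side chains ionized at physiological pH are Lys/Arg (+1) and Asp/Glu (−1); with His treated as neutral, nothing else contributes.
Positive (K, R): K3, R7, R14, K16, R19 → +5.
Negative (D, E): E8, E9, D13, D21 → −4.
Net charge = (+5) + (−4) = +1.

+1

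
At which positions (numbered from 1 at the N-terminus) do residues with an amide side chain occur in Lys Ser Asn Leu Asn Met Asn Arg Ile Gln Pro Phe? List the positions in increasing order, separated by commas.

3, 5, 7, 10

The amide-side-chain residues are Asn (N) and Gln (Q).
Matching residues: Asn3, Asn5, Asn7, Gln10.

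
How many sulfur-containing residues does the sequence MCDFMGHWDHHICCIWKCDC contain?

7

The sulfur-bearing residues are cysteine (–SH) and methionine (–S–CH₃).
Matching residues: M1, C2, M5, C13, C14, C18, C20.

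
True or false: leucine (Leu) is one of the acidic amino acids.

Aspartate (D) and glutamate (E) have carboxylic-acid side chains and are the acidic amino acids.
Leucine is not in this group.

False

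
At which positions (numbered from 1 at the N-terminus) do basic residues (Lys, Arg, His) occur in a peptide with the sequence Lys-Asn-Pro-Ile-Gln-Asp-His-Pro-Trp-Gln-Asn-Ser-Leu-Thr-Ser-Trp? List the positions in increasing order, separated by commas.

Matching residues: Lys1, His7.

1, 7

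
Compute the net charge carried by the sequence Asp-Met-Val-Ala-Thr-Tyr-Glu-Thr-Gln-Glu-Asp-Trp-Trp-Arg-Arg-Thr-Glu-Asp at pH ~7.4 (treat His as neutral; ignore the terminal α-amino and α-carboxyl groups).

Near pH 7.4, K and R contribute +1 each, D and E contribute −1 each, and every other side chain (His included, as stated) is uncharged.
Positive (K, R): Arg14, Arg15 → +2.
Negative (D, E): Asp1, Glu7, Glu10, Asp11, Glu17, Asp18 → −6.
Net charge = (+2) + (−6) = −4.

-4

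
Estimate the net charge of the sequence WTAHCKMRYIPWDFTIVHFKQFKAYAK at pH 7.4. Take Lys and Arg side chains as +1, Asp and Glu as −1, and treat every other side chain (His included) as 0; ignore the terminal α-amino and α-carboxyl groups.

+4

Positive (K, R): K6, R8, K20, K23, K27 → +5.
Negative (D, E): D13 → −1.
Net charge = (+5) + (−1) = +4.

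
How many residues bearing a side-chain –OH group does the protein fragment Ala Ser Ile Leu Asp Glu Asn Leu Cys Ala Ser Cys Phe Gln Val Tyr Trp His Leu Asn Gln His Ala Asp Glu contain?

Serine (S), threonine (T), and tyrosine (Y) each carry a hydroxyl group on the side chain.
Matching residues: Ser2, Ser11, Tyr16.

3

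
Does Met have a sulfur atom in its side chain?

Yes

The sulfur-bearing residues are cysteine (–SH) and methionine (–S–CH₃).
Methionine is in this group.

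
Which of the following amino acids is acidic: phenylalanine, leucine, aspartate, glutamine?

Aspartate (D) and glutamate (E) have carboxylic-acid side chains and are the acidic amino acids.
Of the listed options, only aspartate belongs to this group.

aspartate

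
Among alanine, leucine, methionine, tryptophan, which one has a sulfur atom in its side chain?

Cysteine (C, thiol) and methionine (M, thioether) are the two sulfur-containing amino acids.
Of the listed options, only methionine belongs to this group.

methionine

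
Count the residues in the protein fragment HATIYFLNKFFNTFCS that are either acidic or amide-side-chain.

Acidic: D, E. Amide-side-chain: N, Q.
Acidic residues here: none (0).
Amide-side-chain residues here: N8, N12 (2).
The two groups share no amino acid, so total = 0 + 2 = 2.

2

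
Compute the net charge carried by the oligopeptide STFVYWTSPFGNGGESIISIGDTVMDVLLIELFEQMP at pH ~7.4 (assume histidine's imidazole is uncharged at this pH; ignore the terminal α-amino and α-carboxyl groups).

-5

At pH ~7.4 the Lys and Arg side chains are protonated (+1), the Asp and Glu side chains are deprotonated (−1), and with His taken as neutral all other side chains carry no charge.
Positive (K, R): none → +0.
Negative (D, E): E15, D22, D26, E31, E34 → −5.
Net charge = (+0) + (−5) = −5.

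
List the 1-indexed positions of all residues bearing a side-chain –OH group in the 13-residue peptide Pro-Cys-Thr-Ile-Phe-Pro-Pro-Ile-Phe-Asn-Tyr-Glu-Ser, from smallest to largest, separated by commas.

3, 11, 13

S, T, and Y are the three residues with a side-chain hydroxyl.
Matching residues: Thr3, Tyr11, Ser13.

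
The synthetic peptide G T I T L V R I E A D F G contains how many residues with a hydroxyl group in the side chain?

2

Serine (S), threonine (T), and tyrosine (Y) each carry a hydroxyl group on the side chain.
Matching residues: T2, T4.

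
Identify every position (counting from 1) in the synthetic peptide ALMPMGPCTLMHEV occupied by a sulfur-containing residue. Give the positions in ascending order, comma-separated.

3, 5, 8, 11

Only Cys (C) and Met (M) have a sulfur atom in the side chain.
Matching residues: M3, M5, C8, M11.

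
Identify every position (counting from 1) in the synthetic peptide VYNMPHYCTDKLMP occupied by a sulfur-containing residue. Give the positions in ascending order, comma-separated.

4, 8, 13

Matching residues: M4, C8, M13.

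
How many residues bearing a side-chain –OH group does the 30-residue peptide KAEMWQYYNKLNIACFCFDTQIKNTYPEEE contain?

S, T, and Y are the three residues with a side-chain hydroxyl.
Matching residues: Y7, Y8, T20, T25, Y26.

5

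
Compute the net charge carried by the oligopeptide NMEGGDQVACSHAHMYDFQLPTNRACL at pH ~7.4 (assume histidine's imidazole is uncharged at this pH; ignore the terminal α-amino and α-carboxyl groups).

-2

At pH ~7.4 the Lys and Arg side chains are protonated (+1), the Asp and Glu side chains are deprotonated (−1), and with His taken as neutral all other side chains carry no charge.
Positive (K, R): R24 → +1.
Negative (D, E): E3, D6, D17 → −3.
Net charge = (+1) + (−3) = −2.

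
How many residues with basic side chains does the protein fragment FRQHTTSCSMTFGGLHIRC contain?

The basic amino acids are Lys (K), Arg (R), and His (H).
Matching residues: R2, H4, H16, R18.

4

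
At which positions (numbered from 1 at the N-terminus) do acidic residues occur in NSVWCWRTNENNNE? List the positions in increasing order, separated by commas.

Only D (aspartate) and E (glutamate) carry a side-chain carboxylic acid.
Matching residues: E10, E14.

10, 14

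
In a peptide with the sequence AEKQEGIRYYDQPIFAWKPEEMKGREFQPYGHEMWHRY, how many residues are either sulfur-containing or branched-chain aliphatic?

Sulfur-containing: C, M. Branched-chain aliphatic: I, L, V.
Sulfur-containing residues here: M22, M34 (2).
Branched-chain aliphatic residues here: I7, I14 (2).
The two groups share no amino acid, so total = 2 + 2 = 4.

4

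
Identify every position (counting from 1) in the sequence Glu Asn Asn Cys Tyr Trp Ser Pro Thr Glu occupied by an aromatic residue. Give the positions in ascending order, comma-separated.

F, W, and Y each carry an aromatic ring on the side chain.
Matching residues: Tyr5, Trp6.

5, 6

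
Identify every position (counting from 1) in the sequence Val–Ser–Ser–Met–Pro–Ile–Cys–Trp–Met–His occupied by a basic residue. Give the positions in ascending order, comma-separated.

10

The basic amino acids are Lys (K), Arg (R), and His (H).
Matching residues: His10.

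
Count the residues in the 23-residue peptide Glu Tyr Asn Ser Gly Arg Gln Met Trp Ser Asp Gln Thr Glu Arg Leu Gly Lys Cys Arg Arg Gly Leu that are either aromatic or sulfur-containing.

Aromatic: F, W, Y. Sulfur-containing: C, M.
Aromatic residues here: Tyr2, Trp9 (2).
Sulfur-containing residues here: Met8, Cys19 (2).
The two groups share no amino acid, so total = 2 + 2 = 4.

4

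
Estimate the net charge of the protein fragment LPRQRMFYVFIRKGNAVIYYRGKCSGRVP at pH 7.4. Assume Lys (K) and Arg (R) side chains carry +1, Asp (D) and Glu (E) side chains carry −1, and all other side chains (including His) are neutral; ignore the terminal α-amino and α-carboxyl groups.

+7

Positive (K, R): R3, R5, R12, K13, R21, K23, R27 → +7.
Negative (D, E): none → −0.
Net charge = (+7) + (−0) = +7.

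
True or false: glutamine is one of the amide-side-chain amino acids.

Asparagine (N) and glutamine (Q) have uncharged amide side chains.
Glutamine is in this group.

True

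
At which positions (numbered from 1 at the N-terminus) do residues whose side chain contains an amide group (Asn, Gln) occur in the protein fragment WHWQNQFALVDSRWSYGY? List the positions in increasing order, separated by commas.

4, 5, 6

Matching residues: Q4, N5, Q6.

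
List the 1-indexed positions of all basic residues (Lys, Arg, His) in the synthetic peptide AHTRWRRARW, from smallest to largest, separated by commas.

Matching residues: H2, R4, R6, R7, R9.

2, 4, 6, 7, 9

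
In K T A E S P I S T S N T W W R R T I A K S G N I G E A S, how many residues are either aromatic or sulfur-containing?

2

Aromatic: F, W, Y. Sulfur-containing: C, M.
Aromatic residues here: W13, W14 (2).
Sulfur-containing residues here: none (0).
The two groups share no amino acid, so total = 2 + 0 = 2.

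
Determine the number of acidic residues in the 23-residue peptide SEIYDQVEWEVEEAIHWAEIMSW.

Aspartate (D) and glutamate (E) have carboxylic-acid side chains and are the acidic amino acids.
Matching residues: E2, D5, E8, E10, E12, E13, E19.

7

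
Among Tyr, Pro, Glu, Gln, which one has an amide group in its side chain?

The amide-side-chain residues are Asn (N) and Gln (Q).
Of the listed options, only Gln belongs to this group.

Gln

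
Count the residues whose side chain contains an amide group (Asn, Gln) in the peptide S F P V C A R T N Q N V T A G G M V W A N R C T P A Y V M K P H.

4

Matching residues: N9, Q10, N11, N21.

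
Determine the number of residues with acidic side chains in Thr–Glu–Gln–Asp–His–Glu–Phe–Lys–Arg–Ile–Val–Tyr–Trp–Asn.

3

Only D (aspartate) and E (glutamate) carry a side-chain carboxylic acid.
Matching residues: Glu2, Asp4, Glu6.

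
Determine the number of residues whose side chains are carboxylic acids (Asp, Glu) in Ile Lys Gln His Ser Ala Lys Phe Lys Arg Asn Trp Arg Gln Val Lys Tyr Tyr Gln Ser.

None of the 20 residues belong to this group.

0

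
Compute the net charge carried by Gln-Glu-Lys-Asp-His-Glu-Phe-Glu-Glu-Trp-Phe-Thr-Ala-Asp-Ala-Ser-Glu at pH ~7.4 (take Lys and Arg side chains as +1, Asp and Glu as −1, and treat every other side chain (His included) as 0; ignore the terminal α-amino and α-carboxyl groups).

Positive (K, R): Lys3 → +1.
Negative (D, E): Glu2, Asp4, Glu6, Glu8, Glu9, Asp14, Glu17 → −7.
Net charge = (+1) + (−7) = −6.

-6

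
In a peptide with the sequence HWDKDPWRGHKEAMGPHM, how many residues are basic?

6

The basic amino acids are Lys (K), Arg (R), and His (H).
Matching residues: H1, K4, R8, H10, K11, H17.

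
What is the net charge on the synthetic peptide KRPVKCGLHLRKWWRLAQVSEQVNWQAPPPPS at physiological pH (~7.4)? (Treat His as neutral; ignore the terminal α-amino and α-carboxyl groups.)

The side chains ionized at physiological pH are Lys/Arg (+1) and Asp/Glu (−1); with His treated as neutral, nothing else contributes.
Positive (K, R): K1, R2, K5, R11, K12, R15 → +6.
Negative (D, E): E21 → −1.
Net charge = (+6) + (−1) = +5.

+5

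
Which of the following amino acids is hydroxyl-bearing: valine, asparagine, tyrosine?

tyrosine

Serine (S), threonine (T), and tyrosine (Y) each carry a hydroxyl group on the side chain.
Of the listed options, only tyrosine belongs to this group.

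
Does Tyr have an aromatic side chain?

F, W, and Y each carry an aromatic ring on the side chain.
Tyrosine is in this group.

Yes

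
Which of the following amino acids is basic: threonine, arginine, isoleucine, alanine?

arginine

K, R, and H are the three residues with basic side chains (ε-amine, guanidinium, and imidazole respectively).
Of the listed options, only arginine belongs to this group.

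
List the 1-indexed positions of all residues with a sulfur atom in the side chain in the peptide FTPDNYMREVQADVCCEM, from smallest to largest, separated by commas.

Only Cys (C) and Met (M) have a sulfur atom in the side chain.
Matching residues: M7, C15, C16, M18.

7, 15, 16, 18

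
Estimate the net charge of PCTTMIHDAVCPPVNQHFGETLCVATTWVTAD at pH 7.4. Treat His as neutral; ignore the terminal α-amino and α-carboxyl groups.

The side chains ionized at physiological pH are Lys/Arg (+1) and Asp/Glu (−1); with His treated as neutral, nothing else contributes.
Positive (K, R): none → +0.
Negative (D, E): D8, E20, D32 → −3.
Net charge = (+0) + (−3) = −3.

-3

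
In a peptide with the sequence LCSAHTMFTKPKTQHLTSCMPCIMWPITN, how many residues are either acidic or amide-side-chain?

Acidic: D, E. Amide-side-chain: N, Q.
Acidic residues here: none (0).
Amide-side-chain residues here: Q14, N29 (2).
The two groups share no amino acid, so total = 0 + 2 = 2.

2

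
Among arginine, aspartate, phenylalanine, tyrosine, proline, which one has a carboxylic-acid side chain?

aspartate

The acidic residues are Asp (D) and Glu (E), whose side chains end in a carboxylate group.
Of the listed options, only aspartate belongs to this group.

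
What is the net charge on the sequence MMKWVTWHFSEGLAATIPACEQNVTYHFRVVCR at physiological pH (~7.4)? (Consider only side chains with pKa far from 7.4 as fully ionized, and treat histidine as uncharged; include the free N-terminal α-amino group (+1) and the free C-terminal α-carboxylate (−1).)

+1

At pH ~7.4 the Lys and Arg side chains are protonated (+1), the Asp and Glu side chains are deprotonated (−1), and with His taken as neutral all other side chains carry no charge.
Positive (K, R): K3, R29, R33 → +3.
Negative (D, E): E11, E21 → −2.
The N-terminus (+1) and C-terminus (−1) cancel.
Net charge = (+3) + (−2) = +1.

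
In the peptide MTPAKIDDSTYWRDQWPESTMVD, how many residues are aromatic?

F, W, and Y each carry an aromatic ring on the side chain.
Matching residues: Y11, W12, W16.

3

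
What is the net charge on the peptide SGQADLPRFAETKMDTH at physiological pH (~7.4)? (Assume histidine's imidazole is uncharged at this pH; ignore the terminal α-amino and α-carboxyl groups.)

-1

The side chains ionized at physiological pH are Lys/Arg (+1) and Asp/Glu (−1); with His treated as neutral, nothing else contributes.
Positive (K, R): R8, K13 → +2.
Negative (D, E): D5, E11, D15 → −3.
Net charge = (+2) + (−3) = −1.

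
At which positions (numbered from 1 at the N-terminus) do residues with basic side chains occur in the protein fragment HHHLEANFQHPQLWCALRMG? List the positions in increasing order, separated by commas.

1, 2, 3, 10, 18

K, R, and H are the three residues with basic side chains (ε-amine, guanidinium, and imidazole respectively).
Matching residues: H1, H2, H3, H10, R18.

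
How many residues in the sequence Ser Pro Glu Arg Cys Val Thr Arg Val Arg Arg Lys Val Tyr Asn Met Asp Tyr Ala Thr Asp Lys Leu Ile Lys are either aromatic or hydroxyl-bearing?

5

Aromatic: F, W, Y. Hydroxyl-bearing: S, T, Y.
Aromatic residues here: Tyr14, Tyr18 (2).
Hydroxyl-bearing residues here: Ser1, Thr7, Tyr14, Tyr18, Thr20 (5).
Y is in both groups, so the 2 Y residues must not be double-counted.
Total = 2 + 5 − 2 = 5.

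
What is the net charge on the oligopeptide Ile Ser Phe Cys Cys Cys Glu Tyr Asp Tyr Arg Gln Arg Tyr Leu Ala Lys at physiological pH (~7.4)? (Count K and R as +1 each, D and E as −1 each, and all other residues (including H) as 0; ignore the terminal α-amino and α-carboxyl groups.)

+1

Positive (K, R): Arg11, Arg13, Lys17 → +3.
Negative (D, E): Glu7, Asp9 → −2.
Net charge = (+3) + (−2) = +1.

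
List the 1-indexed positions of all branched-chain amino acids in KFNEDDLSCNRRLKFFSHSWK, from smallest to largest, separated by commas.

7, 13

V, L, and I make up the branched-chain aliphatic group.
Matching residues: L7, L13.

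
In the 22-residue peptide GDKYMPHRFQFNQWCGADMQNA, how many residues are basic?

The basic amino acids are Lys (K), Arg (R), and His (H).
Matching residues: K3, H7, R8.

3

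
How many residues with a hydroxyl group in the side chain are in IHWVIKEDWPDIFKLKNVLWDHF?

S, T, and Y are the three residues with a side-chain hydroxyl.
None of the 23 residues belong to this group.

0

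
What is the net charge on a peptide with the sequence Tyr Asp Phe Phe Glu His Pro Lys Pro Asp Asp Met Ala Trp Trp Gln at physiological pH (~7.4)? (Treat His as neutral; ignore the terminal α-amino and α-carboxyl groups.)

-3

Near pH 7.4, K and R contribute +1 each, D and E contribute −1 each, and every other side chain (His included, as stated) is uncharged.
Positive (K, R): Lys8 → +1.
Negative (D, E): Asp2, Glu5, Asp10, Asp11 → −4.
Net charge = (+1) + (−4) = −3.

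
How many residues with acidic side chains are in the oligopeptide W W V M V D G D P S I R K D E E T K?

Aspartate (D) and glutamate (E) have carboxylic-acid side chains and are the acidic amino acids.
Matching residues: D6, D8, D14, E15, E16.

5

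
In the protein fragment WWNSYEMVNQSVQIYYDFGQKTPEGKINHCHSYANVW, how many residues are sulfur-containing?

2

Cysteine (C, thiol) and methionine (M, thioether) are the two sulfur-containing amino acids.
Matching residues: M7, C30.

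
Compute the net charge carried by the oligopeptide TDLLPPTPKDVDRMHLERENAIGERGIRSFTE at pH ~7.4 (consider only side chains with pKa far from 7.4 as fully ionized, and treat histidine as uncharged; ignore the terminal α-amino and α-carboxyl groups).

Near pH 7.4, K and R contribute +1 each, D and E contribute −1 each, and every other side chain (His included, as stated) is uncharged.
Positive (K, R): K9, R13, R18, R25, R28 → +5.
Negative (D, E): D2, D10, D12, E17, E19, E24, E32 → −7.
Net charge = (+5) + (−7) = −2.

-2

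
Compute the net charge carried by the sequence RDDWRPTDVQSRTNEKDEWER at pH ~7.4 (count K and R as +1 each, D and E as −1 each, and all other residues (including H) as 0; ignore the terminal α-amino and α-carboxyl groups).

Positive (K, R): R1, R5, R12, K16, R21 → +5.
Negative (D, E): D2, D3, D8, E15, D17, E18, E20 → −7.
Net charge = (+5) + (−7) = −2.

-2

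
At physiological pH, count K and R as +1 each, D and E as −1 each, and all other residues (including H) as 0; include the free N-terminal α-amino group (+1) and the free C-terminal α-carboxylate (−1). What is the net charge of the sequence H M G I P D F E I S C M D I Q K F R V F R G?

0

Positive (K, R): K16, R18, R21 → +3.
Negative (D, E): D6, E8, D13 → −3.
The N-terminus (+1) and C-terminus (−1) cancel.
Net charge = (+3) + (−3) = 0.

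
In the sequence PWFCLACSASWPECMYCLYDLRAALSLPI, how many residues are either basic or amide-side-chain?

1

Basic: H, K, R. Amide-side-chain: N, Q.
Basic residues here: R22 (1).
Amide-side-chain residues here: none (0).
The two groups share no amino acid, so total = 1 + 0 = 1.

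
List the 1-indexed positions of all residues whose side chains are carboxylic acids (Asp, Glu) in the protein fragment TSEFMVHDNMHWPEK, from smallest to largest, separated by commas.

Matching residues: E3, D8, E14.

3, 8, 14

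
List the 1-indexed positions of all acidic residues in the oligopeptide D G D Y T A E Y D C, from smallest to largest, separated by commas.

1, 3, 7, 9

Aspartate (D) and glutamate (E) have carboxylic-acid side chains and are the acidic amino acids.
Matching residues: D1, D3, E7, D9.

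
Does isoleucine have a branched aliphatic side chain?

Yes

The BCAAs are Val, Leu, and Ile — aliphatic side chains with a branch point.
Isoleucine is in this group.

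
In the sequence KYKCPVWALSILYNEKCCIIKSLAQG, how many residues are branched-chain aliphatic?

Valine (V), leucine (L), and isoleucine (I) are the branched-chain amino acids.
Matching residues: V6, L9, I11, L12, I19, I20, L23.

7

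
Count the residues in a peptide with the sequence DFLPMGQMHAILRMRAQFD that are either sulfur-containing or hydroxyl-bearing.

3

Sulfur-containing: C, M. Hydroxyl-bearing: S, T, Y.
Sulfur-containing residues here: M5, M8, M14 (3).
Hydroxyl-bearing residues here: none (0).
The two groups share no amino acid, so total = 3 + 0 = 3.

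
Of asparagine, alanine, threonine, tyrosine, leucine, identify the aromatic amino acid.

F, W, and Y each carry an aromatic ring on the side chain.
Of the listed options, only tyrosine belongs to this group.

tyrosine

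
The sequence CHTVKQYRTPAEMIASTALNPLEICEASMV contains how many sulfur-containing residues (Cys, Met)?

4

Matching residues: C1, M13, C25, M29.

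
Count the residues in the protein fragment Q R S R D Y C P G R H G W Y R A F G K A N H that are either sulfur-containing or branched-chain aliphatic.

1

Sulfur-containing: C, M. Branched-chain aliphatic: I, L, V.
Sulfur-containing residues here: C7 (1).
Branched-chain aliphatic residues here: none (0).
The two groups share no amino acid, so total = 1 + 0 = 1.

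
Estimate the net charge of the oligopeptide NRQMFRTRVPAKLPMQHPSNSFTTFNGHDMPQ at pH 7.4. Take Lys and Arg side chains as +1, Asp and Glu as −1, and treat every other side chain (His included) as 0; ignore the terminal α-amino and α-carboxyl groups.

Positive (K, R): R2, R6, R8, K12 → +4.
Negative (D, E): D29 → −1.
Net charge = (+4) + (−1) = +3.

+3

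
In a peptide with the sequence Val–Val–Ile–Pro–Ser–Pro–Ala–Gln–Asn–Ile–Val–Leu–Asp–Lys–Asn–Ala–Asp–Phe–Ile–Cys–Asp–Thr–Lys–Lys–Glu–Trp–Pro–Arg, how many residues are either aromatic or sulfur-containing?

Aromatic: F, W, Y. Sulfur-containing: C, M.
Aromatic residues here: Phe18, Trp26 (2).
Sulfur-containing residues here: Cys20 (1).
The two groups share no amino acid, so total = 2 + 1 = 3.

3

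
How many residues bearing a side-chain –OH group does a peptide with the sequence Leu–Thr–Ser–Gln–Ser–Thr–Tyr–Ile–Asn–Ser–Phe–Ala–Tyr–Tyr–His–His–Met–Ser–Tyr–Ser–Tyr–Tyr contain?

13

Serine (S), threonine (T), and tyrosine (Y) each carry a hydroxyl group on the side chain.
Matching residues: Thr2, Ser3, Ser5, Thr6, Tyr7, Ser10, Tyr13, Tyr14, Ser18, Tyr19, Ser20, Tyr21, Tyr22.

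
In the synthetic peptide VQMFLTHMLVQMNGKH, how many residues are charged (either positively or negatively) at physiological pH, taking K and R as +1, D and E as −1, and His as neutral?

Charged side chains at pH ~7.4: K, R (positive); D, E (negative).
Matching residues: K15.

1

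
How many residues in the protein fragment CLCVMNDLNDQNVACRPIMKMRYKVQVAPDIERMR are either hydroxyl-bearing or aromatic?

Hydroxyl-bearing: S, T, Y. Aromatic: F, W, Y.
Hydroxyl-bearing residues here: Y23 (1).
Aromatic residues here: Y23 (1).
Y is in both groups, so the 1 Y residue must not be double-counted.
Total = 1 + 1 − 1 = 1.

1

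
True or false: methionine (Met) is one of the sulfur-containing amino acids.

Cysteine (C, thiol) and methionine (M, thioether) are the two sulfur-containing amino acids.
Methionine is in this group.

True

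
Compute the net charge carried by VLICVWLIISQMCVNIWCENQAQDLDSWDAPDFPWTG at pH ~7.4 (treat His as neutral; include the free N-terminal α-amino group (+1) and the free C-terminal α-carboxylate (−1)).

At pH ~7.4 the Lys and Arg side chains are protonated (+1), the Asp and Glu side chains are deprotonated (−1), and with His taken as neutral all other side chains carry no charge.
Positive (K, R): none → +0.
Negative (D, E): E19, D24, D26, D29, D32 → −5.
The N-terminus (+1) and C-terminus (−1) cancel.
Net charge = (+0) + (−5) = −5.

-5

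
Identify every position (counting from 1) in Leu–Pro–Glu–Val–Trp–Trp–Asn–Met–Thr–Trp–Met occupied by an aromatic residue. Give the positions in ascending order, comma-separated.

5, 6, 10

Phenylalanine (F), tryptophan (W), and tyrosine (Y) have aromatic ring side chains.
Matching residues: Trp5, Trp6, Trp10.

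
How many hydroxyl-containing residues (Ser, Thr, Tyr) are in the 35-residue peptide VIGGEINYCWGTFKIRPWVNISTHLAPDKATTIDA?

6

Matching residues: Y8, T12, S22, T23, T31, T32.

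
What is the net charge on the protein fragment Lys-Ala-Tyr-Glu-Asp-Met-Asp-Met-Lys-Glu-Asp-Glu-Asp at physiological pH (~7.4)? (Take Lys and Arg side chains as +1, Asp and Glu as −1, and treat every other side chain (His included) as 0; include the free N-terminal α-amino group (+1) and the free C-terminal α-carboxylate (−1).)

-5

Positive (K, R): Lys1, Lys9 → +2.
Negative (D, E): Glu4, Asp5, Asp7, Glu10, Asp11, Glu12, Asp13 → −7.
The N-terminus (+1) and C-terminus (−1) cancel.
Net charge = (+2) + (−7) = −5.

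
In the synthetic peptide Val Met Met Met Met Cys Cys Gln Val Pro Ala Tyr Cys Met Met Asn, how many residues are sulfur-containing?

9

The sulfur-bearing residues are cysteine (–SH) and methionine (–S–CH₃).
Matching residues: Met2, Met3, Met4, Met5, Cys6, Cys7, Cys13, Met14, Met15.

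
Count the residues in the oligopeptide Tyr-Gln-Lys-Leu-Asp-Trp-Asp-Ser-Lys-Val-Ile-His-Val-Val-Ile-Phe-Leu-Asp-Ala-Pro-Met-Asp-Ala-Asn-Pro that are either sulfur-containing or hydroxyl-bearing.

Sulfur-containing: C, M. Hydroxyl-bearing: S, T, Y.
Sulfur-containing residues here: Met21 (1).
Hydroxyl-bearing residues here: Tyr1, Ser8 (2).
The two groups share no amino acid, so total = 1 + 2 = 3.

3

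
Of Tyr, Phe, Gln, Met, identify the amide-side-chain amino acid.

Gln

Only N (asparagine) and Q (glutamine) carry a side-chain carboxamide.
Of the listed options, only Gln belongs to this group.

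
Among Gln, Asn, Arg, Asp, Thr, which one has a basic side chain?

K, R, and H are the three residues with basic side chains (ε-amine, guanidinium, and imidazole respectively).
Of the listed options, only Arg belongs to this group.

Arg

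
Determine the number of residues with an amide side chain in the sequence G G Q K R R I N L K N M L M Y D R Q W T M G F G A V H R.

4

Only N (asparagine) and Q (glutamine) carry a side-chain carboxamide.
Matching residues: Q3, N8, N11, Q18.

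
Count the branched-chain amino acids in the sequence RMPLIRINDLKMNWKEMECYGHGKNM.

V, L, and I make up the branched-chain aliphatic group.
Matching residues: L4, I5, I7, L10.

4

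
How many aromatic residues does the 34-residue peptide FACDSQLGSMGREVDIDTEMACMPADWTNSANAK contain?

2

F, W, and Y each carry an aromatic ring on the side chain.
Matching residues: F1, W27.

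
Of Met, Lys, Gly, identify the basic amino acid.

K, R, and H are the three residues with basic side chains (ε-amine, guanidinium, and imidazole respectively).
Of the listed options, only Lys belongs to this group.

Lys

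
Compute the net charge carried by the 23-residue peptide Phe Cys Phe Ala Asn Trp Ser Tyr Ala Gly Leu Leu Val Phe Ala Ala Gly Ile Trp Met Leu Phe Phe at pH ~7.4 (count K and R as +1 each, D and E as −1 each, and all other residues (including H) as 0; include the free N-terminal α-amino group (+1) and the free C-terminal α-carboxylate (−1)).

Positive (K, R): none → +0.
Negative (D, E): none → −0.
The N-terminus (+1) and C-terminus (−1) cancel.
Net charge = (+0) + (−0) = 0.

0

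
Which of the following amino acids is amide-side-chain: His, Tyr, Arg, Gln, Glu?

The amide-side-chain residues are Asn (N) and Gln (Q).
Of the listed options, only Gln belongs to this group.

Gln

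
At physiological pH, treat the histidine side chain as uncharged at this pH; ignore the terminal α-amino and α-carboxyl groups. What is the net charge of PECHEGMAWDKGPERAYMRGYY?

Near pH 7.4, K and R contribute +1 each, D and E contribute −1 each, and every other side chain (His included, as stated) is uncharged.
Positive (K, R): K11, R15, R19 → +3.
Negative (D, E): E2, E5, D10, E14 → −4.
Net charge = (+3) + (−4) = −1.

-1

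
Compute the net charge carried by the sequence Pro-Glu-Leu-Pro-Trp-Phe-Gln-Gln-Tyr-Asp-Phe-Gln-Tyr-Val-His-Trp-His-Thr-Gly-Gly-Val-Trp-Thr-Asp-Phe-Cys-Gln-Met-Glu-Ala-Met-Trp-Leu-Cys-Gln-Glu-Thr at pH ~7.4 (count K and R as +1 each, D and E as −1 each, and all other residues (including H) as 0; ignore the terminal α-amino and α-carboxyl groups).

Positive (K, R): none → +0.
Negative (D, E): Glu2, Asp10, Asp24, Glu29, Glu36 → −5.
Net charge = (+0) + (−5) = −5.

-5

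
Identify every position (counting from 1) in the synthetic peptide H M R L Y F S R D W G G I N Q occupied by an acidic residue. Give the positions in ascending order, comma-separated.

The acidic residues are Asp (D) and Glu (E), whose side chains end in a carboxylate group.
Matching residues: D9.

9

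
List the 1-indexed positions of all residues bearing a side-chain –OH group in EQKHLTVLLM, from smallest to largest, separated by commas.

6

The –OH-bearing residues are Ser, Thr (aliphatic alcohols), and Tyr (phenol).
Matching residues: T6.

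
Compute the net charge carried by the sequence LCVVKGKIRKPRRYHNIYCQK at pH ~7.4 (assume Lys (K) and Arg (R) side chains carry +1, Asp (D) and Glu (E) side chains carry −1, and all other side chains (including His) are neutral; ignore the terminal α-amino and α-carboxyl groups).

Positive (K, R): K5, K7, R9, K10, R12, R13, K21 → +7.
Negative (D, E): none → −0.
Net charge = (+7) + (−0) = +7.

+7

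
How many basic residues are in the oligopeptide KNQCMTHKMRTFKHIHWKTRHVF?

K, R, and H are the three residues with basic side chains (ε-amine, guanidinium, and imidazole respectively).
Matching residues: K1, H7, K8, R10, K13, H14, H16, K18, R20, H21.

10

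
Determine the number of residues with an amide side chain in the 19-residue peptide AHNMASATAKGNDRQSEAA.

Asparagine (N) and glutamine (Q) have uncharged amide side chains.
Matching residues: N3, N12, Q15.

3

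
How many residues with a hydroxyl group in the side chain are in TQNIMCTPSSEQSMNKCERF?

The –OH-bearing residues are Ser, Thr (aliphatic alcohols), and Tyr (phenol).
Matching residues: T1, T7, S9, S10, S13.

5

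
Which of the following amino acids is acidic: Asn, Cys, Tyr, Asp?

Only D (aspartate) and E (glutamate) carry a side-chain carboxylic acid.
Of the listed options, only Asp belongs to this group.

Asp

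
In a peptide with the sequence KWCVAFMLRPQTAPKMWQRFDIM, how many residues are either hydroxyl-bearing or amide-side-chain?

Hydroxyl-bearing: S, T, Y. Amide-side-chain: N, Q.
Hydroxyl-bearing residues here: T12 (1).
Amide-side-chain residues here: Q11, Q18 (2).
The two groups share no amino acid, so total = 1 + 2 = 3.

3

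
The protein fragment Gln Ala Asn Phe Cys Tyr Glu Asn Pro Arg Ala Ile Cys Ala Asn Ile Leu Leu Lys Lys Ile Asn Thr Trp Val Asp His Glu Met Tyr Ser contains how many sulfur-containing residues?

3

Only Cys (C) and Met (M) have a sulfur atom in the side chain.
Matching residues: Cys5, Cys13, Met29.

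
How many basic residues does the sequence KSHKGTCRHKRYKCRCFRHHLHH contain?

14

K, R, and H are the three residues with basic side chains (ε-amine, guanidinium, and imidazole respectively).
Matching residues: K1, H3, K4, R8, H9, K10, R11, K13, R15, R18, H19, H20, H22, H23.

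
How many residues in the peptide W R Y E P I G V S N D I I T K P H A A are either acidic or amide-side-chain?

Acidic: D, E. Amide-side-chain: N, Q.
Acidic residues here: E4, D11 (2).
Amide-side-chain residues here: N10 (1).
The two groups share no amino acid, so total = 2 + 1 = 3.

3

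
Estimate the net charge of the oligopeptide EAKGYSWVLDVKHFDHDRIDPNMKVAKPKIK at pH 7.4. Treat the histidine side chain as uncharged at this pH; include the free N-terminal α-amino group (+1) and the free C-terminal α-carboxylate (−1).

Near pH 7.4, K and R contribute +1 each, D and E contribute −1 each, and every other side chain (His included, as stated) is uncharged.
Positive (K, R): K3, K12, R18, K24, K27, K29, K31 → +7.
Negative (D, E): E1, D10, D15, D17, D20 → −5.
The N-terminus (+1) and C-terminus (−1) cancel.
Net charge = (+7) + (−5) = +2.

+2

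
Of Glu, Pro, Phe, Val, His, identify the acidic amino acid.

Glu

Only D (aspartate) and E (glutamate) carry a side-chain carboxylic acid.
Of the listed options, only Glu belongs to this group.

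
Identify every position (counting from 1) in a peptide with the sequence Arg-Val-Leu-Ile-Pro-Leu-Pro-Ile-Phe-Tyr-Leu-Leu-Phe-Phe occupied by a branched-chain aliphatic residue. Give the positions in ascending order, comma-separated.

2, 3, 4, 6, 8, 11, 12

The BCAAs are Val, Leu, and Ile — aliphatic side chains with a branch point.
Matching residues: Val2, Leu3, Ile4, Leu6, Ile8, Leu11, Leu12.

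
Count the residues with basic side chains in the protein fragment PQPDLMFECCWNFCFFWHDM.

The basic amino acids are Lys (K), Arg (R), and His (H).
Matching residues: H18.

1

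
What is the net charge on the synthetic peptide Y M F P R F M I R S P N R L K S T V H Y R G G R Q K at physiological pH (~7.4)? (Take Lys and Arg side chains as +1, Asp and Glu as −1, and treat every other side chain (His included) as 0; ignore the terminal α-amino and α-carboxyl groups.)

+7

Positive (K, R): R5, R9, R13, K15, R21, R24, K26 → +7.
Negative (D, E): none → −0.
Net charge = (+7) + (−0) = +7.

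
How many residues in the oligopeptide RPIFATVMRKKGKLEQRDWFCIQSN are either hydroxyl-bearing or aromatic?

5

Hydroxyl-bearing: S, T, Y. Aromatic: F, W, Y.
Hydroxyl-bearing residues here: T6, S24 (2).
Aromatic residues here: F4, W19, F20 (3).
(Y belongs to both groups, but none appear in this sequence.) Total = 2 + 3 = 5.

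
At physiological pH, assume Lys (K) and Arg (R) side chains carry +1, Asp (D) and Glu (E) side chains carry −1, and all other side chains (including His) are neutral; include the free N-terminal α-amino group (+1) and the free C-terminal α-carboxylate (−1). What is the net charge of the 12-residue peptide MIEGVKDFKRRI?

+2

Positive (K, R): K6, K9, R10, R11 → +4.
Negative (D, E): E3, D7 → −2.
The N-terminus (+1) and C-terminus (−1) cancel.
Net charge = (+4) + (−2) = +2.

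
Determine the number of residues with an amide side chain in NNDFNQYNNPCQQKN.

9

The amide-side-chain residues are Asn (N) and Gln (Q).
Matching residues: N1, N2, N5, Q6, N8, N9, Q12, Q13, N15.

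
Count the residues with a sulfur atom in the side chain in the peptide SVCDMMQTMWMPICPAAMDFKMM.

9

Cysteine (C, thiol) and methionine (M, thioether) are the two sulfur-containing amino acids.
Matching residues: C3, M5, M6, M9, M11, C14, M18, M22, M23.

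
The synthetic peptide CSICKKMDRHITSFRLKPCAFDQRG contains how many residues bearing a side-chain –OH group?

3

S, T, and Y are the three residues with a side-chain hydroxyl.
Matching residues: S2, T12, S13.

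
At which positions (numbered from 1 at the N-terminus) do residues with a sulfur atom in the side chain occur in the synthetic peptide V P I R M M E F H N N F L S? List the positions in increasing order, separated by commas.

Only Cys (C) and Met (M) have a sulfur atom in the side chain.
Matching residues: M5, M6.

5, 6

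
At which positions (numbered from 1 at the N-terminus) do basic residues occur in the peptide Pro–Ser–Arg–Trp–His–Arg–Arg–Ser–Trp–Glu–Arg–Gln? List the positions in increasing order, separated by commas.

K, R, and H are the three residues with basic side chains (ε-amine, guanidinium, and imidazole respectively).
Matching residues: Arg3, His5, Arg6, Arg7, Arg11.

3, 5, 6, 7, 11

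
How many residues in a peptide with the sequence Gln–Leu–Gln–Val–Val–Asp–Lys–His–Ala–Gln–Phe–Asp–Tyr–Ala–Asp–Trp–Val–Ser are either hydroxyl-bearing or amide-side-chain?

5

Hydroxyl-bearing: S, T, Y. Amide-side-chain: N, Q.
Hydroxyl-bearing residues here: Tyr13, Ser18 (2).
Amide-side-chain residues here: Gln1, Gln3, Gln10 (3).
The two groups share no amino acid, so total = 2 + 3 = 5.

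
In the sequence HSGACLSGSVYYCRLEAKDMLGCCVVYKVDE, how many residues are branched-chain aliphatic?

7

V, L, and I make up the branched-chain aliphatic group.
Matching residues: L6, V10, L15, L21, V25, V26, V29.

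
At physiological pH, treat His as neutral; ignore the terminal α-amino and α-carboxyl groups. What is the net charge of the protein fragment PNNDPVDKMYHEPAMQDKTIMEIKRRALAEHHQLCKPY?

At pH ~7.4 the Lys and Arg side chains are protonated (+1), the Asp and Glu side chains are deprotonated (−1), and with His taken as neutral all other side chains carry no charge.
Positive (K, R): K8, K18, K24, R25, R26, K36 → +6.
Negative (D, E): D4, D7, E12, D17, E22, E30 → −6.
Net charge = (+6) + (−6) = 0.

0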